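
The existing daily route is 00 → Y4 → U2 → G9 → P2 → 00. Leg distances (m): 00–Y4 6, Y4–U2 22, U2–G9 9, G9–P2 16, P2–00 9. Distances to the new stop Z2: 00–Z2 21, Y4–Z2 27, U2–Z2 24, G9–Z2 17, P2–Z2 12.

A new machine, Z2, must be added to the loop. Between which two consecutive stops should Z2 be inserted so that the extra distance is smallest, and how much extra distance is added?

Insertion cost between consecutive stops i–j is d(i,Z2) + d(Z2,j) − d(i,j):
  between 00 and Y4: 21 + 27 − 6 = 42
  between Y4 and U2: 27 + 24 − 22 = 29
  between U2 and G9: 24 + 17 − 9 = 32
  between G9 and P2: 17 + 12 − 16 = 13
  between P2 and 00: 12 + 21 − 9 = 24
Cheapest insertion is between G9 and P2, adding 13.
New total = 62 + 13 = 75.

Minimum extra distance: 13 m, inserting Z2 between G9 and P2.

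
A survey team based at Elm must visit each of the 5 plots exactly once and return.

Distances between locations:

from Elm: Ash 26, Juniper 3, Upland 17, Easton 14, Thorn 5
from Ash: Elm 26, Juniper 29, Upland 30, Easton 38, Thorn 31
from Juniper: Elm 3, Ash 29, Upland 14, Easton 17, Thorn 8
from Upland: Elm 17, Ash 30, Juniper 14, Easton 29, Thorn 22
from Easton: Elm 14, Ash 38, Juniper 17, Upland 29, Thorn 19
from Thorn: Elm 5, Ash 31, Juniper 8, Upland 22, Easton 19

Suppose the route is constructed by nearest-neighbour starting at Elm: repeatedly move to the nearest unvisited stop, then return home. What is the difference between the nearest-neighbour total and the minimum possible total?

Excess over optimum: 6.

Elm: Juniper=3, Thorn=5, Easton=14, Upland=17, Ash=26 ⇒ Juniper
Juniper: Thorn=8, Upland=14, Easton=17, Ash=29 ⇒ Thorn
Thorn: Easton=19, Upland=22, Ash=31 ⇒ Easton
Easton: Upland=29, Ash=38 ⇒ Upland
Upland: Ash=30 ⇒ Ash
NN route Elm → Juniper → Thorn → Easton → Upland → Ash → Elm costs 115.
Optimal: Elm → Juniper → Upland → Ash → Easton → Thorn → Elm costs 109 (by enumerating all 60 distinct tours).
Excess = 115 − 109 = 6.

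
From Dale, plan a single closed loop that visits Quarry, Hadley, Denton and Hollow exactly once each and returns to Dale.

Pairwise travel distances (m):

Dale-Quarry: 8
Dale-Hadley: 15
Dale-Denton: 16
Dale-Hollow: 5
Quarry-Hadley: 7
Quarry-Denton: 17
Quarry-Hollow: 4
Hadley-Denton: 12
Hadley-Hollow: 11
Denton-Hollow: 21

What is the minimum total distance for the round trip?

Minimum total distance: 44 m.

There are 12 distinct closed tours to check (reversals are equivalent).
Dale→Quarry→Hadley→Denton→Hollow→Dale: 8+7+12+21+5 = 53
Dale→Quarry→Hadley→Hollow→Denton→Dale: 8+7+11+21+16 = 63
Dale→Quarry→Denton→Hadley→Hollow→Dale: 8+17+12+11+5 = 53
Dale→Quarry→Denton→Hollow→Hadley→Dale: 8+17+21+11+15 = 72
Dale→Quarry→Hollow→Hadley→Denton→Dale: 8+4+11+12+16 = 51
Dale→Quarry→Hollow→Denton→Hadley→Dale: 8+4+21+12+15 = 60
Dale→Hadley→Quarry→Denton→Hollow→Dale: 15+7+17+21+5 = 65
Dale→Hadley→Quarry→Hollow→Denton→Dale: 15+7+4+21+16 = 63
Dale→Hadley→Denton→Quarry→Hollow→Dale: 15+12+17+4+5 = 53
Dale→Hadley→Hollow→Quarry→Denton→Dale: 15+11+4+17+16 = 63
Dale→Denton→Quarry→Hadley→Hollow→Dale: 16+17+7+11+5 = 56
Dale→Denton→Hadley→Quarry→Hollow→Dale: 16+12+7+4+5 = 44
The minimum is 44.
One optimal route: Dale → Denton → Hadley → Quarry → Hollow → Dale (or its reverse).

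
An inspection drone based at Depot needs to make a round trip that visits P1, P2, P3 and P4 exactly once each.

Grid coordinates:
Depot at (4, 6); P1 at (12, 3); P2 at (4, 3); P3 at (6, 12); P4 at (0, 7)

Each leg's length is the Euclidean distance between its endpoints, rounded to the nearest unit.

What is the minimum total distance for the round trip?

There are 12 distinct closed tours to check (reversals are equivalent).
Depot → P1 → P2 → P3 → P4 → Depot: 9+8+9+8+4 = 38
Depot → P1 → P2 → P4 → P3 → Depot: 9+8+6+8+6 = 37
Depot → P1 → P3 → P2 → P4 → Depot: 9+11+9+6+4 = 39
Depot → P1 → P3 → P4 → P2 → Depot: 9+11+8+6+3 = 37
Depot → P1 → P4 → P2 → P3 → Depot: 9+13+6+9+6 = 43
Depot → P1 → P4 → P3 → P2 → Depot: 9+13+8+9+3 = 42
Depot → P2 → P1 → P3 → P4 → Depot: 3+8+11+8+4 = 34
Depot → P2 → P1 → P4 → P3 → Depot: 3+8+13+8+6 = 38
Depot → P2 → P3 → P1 → P4 → Depot: 3+9+11+13+4 = 40
Depot → P2 → P4 → P1 → P3 → Depot: 3+6+13+11+6 = 39
Depot → P3 → P1 → P2 → P4 → Depot: 6+11+8+6+4 = 35
Depot → P3 → P2 → P1 → P4 → Depot: 6+9+8+13+4 = 40
The minimum is 34.
One optimal route: Depot → P2 → P1 → P3 → P4 → Depot (or its reverse).

Minimum total distance: 34.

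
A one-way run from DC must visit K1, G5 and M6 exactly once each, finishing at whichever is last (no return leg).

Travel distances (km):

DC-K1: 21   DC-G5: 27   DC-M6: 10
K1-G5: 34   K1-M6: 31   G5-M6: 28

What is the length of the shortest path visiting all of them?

Shortest open route: 72 km.

There are 3! = 6 possible orderings.
DC→K1→G5→M6: 21+34+28 = 83
DC→K1→M6→G5: 21+31+28 = 80
DC→G5→K1→M6: 27+34+31 = 92
DC→G5→M6→K1: 27+28+31 = 86
DC→M6→K1→G5: 10+31+34 = 75
DC→M6→G5→K1: 10+28+34 = 72
The minimum is 72.
One shortest path: DC → M6 → G5 → K1.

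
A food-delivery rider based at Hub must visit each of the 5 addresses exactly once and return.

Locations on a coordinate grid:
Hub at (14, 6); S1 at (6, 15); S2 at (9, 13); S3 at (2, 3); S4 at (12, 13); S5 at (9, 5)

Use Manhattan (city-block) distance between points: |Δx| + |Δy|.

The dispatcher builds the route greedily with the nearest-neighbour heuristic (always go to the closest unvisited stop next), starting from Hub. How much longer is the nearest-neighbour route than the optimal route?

The nearest-neighbour route is 8 longer than optimal.

Hub: S5=6, S4=9, S2=12, S3=15, S1=17 ⇒ S5
S5: S2=8, S3=9, S4=11, S1=13 ⇒ S2
S2: S4=3, S1=5, S3=17 ⇒ S4
S4: S1=8, S3=20 ⇒ S1
S1: S3=16 ⇒ S3
NN route Hub → S5 → S2 → S4 → S1 → S3 → Hub costs 56.
Optimal: Hub → S4 → S2 → S1 → S3 → S5 → Hub costs 48 (by enumerating all 60 distinct tours).
Excess = 56 − 48 = 8.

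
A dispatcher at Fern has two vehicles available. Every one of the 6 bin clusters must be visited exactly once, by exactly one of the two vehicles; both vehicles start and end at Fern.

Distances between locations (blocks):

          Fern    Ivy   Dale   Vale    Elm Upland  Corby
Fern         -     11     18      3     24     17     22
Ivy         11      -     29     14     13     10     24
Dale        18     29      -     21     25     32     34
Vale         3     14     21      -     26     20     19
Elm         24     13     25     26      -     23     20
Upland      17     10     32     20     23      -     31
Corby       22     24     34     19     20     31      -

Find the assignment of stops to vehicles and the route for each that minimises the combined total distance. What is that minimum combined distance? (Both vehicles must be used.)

118 blocks — the smallest possible combined total.

There are 2^5 − 1 = 31 ways to divide the 6 stops into two non-empty groups. For each, the best each vehicle can do is its own shortest tour through its group:
  {Ivy} + {Dale, Vale, Elm, Upland, Corby}: 22 + 115 = 137
  {Dale} + {Ivy, Vale, Elm, Upland, Corby}: 36 + 82 = 118
  {Ivy, Dale} + {Vale, Elm, Upland, Corby}: 58 + 82 = 140
  {Vale} + {Ivy, Dale, Elm, Upland, Corby}: 6 + 112 = 118
  {Ivy, Vale} + {Dale, Elm, Upland, Corby}: 28 + 111 = 139
  {Dale, Vale} + {Ivy, Elm, Upland, Corby}: 42 + 82 = 124
  … (31 splits in total)
Best: vehicle 1 Fern → Dale → Fern = 36; vehicle 2 Fern → Vale → Corby → Elm → Ivy → Upland → Fern = 82; combined 118.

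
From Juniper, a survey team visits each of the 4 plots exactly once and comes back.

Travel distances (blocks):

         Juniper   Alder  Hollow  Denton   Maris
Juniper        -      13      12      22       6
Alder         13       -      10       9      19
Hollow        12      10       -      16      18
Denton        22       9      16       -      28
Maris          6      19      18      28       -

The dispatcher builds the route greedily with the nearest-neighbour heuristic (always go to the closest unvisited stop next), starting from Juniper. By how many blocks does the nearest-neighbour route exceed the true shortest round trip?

The nearest-neighbour route is 3 blocks longer than optimal.

Juniper: Maris=6, Hollow=12, Alder=13, Denton=22 ⇒ Maris
Maris: Hollow=18, Alder=19, Denton=28 ⇒ Hollow
Hollow: Alder=10, Denton=16 ⇒ Alder
Alder: Denton=9 ⇒ Denton
NN route Juniper → Maris → Hollow → Alder → Denton → Juniper costs 65.
Optimal: Juniper → Alder → Denton → Hollow → Maris → Juniper costs 62 (by enumerating all 12 distinct tours).
Excess = 65 − 62 = 3.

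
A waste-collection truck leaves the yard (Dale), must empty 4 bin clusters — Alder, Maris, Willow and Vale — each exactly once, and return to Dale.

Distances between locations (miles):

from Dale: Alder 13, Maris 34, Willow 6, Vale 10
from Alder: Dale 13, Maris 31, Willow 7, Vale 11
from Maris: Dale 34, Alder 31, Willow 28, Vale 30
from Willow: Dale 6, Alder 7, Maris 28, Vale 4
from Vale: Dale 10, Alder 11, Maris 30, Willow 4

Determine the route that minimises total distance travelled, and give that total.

Shortest round trip = 84 miles.

With 4 stops there are 4!/2 = 12 distinct round trips (a route and its reverse cost the same).
Dale - Alder - Maris - Willow - Vale - Dale: 13+31+28+4+10 = 86
Dale - Alder - Maris - Vale - Willow - Dale: 13+31+30+4+6 = 84
Dale - Alder - Willow - Maris - Vale - Dale: 13+7+28+30+10 = 88
Dale - Alder - Willow - Vale - Maris - Dale: 13+7+4+30+34 = 88
Dale - Alder - Vale - Maris - Willow - Dale: 13+11+30+28+6 = 88
Dale - Alder - Vale - Willow - Maris - Dale: 13+11+4+28+34 = 90
Dale - Maris - Alder - Willow - Vale - Dale: 34+31+7+4+10 = 86
Dale - Maris - Alder - Vale - Willow - Dale: 34+31+11+4+6 = 86
Dale - Maris - Willow - Alder - Vale - Dale: 34+28+7+11+10 = 90
Dale - Maris - Vale - Alder - Willow - Dale: 34+30+11+7+6 = 88
Dale - Willow - Alder - Maris - Vale - Dale: 6+7+31+30+10 = 84
Dale - Willow - Maris - Alder - Vale - Dale: 6+28+31+11+10 = 86
The minimum is 84.
One optimal route: Dale → Alder → Maris → Vale → Willow → Dale (or its reverse).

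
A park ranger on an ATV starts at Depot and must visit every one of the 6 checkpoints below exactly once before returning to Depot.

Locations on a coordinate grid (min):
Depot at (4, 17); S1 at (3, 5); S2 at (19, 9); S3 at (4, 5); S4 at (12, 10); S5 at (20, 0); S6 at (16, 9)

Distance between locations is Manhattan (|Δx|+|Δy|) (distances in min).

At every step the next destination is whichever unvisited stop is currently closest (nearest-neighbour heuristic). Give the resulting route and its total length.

Total distance 78 min via the nearest-neighbour route Depot → S3 → S1 → S4 → S6 → S2 → S5 → Depot.

From Depot: distances to unvisited — S3=12, S1=13, S4=15, S6=20, S2=23, S5=33. Nearest is S3 (12).
From S3: distances to unvisited — S1=1, S4=13, S6=16, S2=19, S5=21. Nearest is S1 (1).
From S1: distances to unvisited — S4=14, S6=17, S2=20, S5=22. Nearest is S4 (14).
From S4: distances to unvisited — S6=5, S2=8, S5=18. Nearest is S6 (5).
From S6: distances to unvisited — S2=3, S5=13. Nearest is S2 (3).
From S2: distances to unvisited — S5=10. Nearest is S5 (10).
Return S5→Depot: 33.
Total = 12 + 1 + 14 + 5 + 3 + 10 + 33 = 78.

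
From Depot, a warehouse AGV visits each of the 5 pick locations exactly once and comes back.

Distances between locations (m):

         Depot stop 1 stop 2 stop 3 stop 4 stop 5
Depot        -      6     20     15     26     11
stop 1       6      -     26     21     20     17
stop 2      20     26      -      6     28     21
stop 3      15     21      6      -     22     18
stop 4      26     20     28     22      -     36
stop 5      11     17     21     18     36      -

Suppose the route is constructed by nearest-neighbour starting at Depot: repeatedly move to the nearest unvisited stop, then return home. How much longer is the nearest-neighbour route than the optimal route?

15 m longer than the optimal tour.

From Depot: stop 1=6, stop 5=11, stop 3=15, stop 2=20, stop 4=26 → choose stop 1 (6).
From stop 1: stop 5=17, stop 4=20, stop 3=21, stop 2=26 → choose stop 5 (17).
From stop 5: stop 3=18, stop 2=21, stop 4=36 → choose stop 3 (18).
From stop 3: stop 2=6, stop 4=22 → choose stop 2 (6).
From stop 2: stop 4=28 → choose stop 4 (28).
NN route Depot → stop 1 → stop 5 → stop 3 → stop 2 → stop 4 → Depot costs 101.
Optimal: Depot → stop 1 → stop 4 → stop 3 → stop 2 → stop 5 → Depot costs 86 (by enumerating all 60 distinct tours).
Excess = 101 − 86 = 15.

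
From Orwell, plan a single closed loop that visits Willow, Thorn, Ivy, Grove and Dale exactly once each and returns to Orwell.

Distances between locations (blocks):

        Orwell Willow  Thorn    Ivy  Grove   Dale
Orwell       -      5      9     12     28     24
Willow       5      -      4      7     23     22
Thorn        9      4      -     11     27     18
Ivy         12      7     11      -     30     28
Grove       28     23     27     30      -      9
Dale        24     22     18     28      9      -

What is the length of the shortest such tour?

There are 60 distinct closed tours to check (reversals are equivalent).
Orwell → Willow → Thorn → Ivy → Grove → Dale → Orwell: 5+4+11+30+9+24 = 83
Orwell → Willow → Thorn → Ivy → Dale → Grove → Orwell: 5+4+11+28+9+28 = 85
Orwell → Willow → Thorn → Grove → Ivy → Dale → Orwell: 5+4+27+30+28+24 = 118
Orwell → Willow → Thorn → Grove → Dale → Ivy → Orwell: 5+4+27+9+28+12 = 85
Orwell → Willow → Thorn → Dale → Ivy → Grove → Orwell: 5+4+18+28+30+28 = 113
Orwell → Willow → Thorn → Dale → Grove → Ivy → Orwell: 5+4+18+9+30+12 = 78
Orwell → Willow → Ivy → Thorn → Grove → Dale → Orwell: 5+7+11+27+9+24 = 83
Orwell → Willow → Ivy → Thorn → Dale → Grove → Orwell: 5+7+11+18+9+28 = 78
Orwell → Willow → Ivy → Grove → Thorn → Dale → Orwell: 5+7+30+27+18+24 = 111
Orwell → Willow → Ivy → Grove → Dale → Thorn → Orwell: 5+7+30+9+18+9 = 78
Orwell → Willow → Ivy → Dale → Thorn → Grove → Orwell: 5+7+28+18+27+28 = 113
Orwell → Willow → Ivy → Dale → Grove → Thorn → Orwell: 5+7+28+9+27+9 = 85
Orwell → Willow → Grove → Thorn → Ivy → Dale → Orwell: 5+23+27+11+28+24 = 118
Orwell → Willow → Grove → Thorn → Dale → Ivy → Orwell: 5+23+27+18+28+12 = 113
… (46 more)
The minimum is 78.
One optimal route: Orwell → Willow → Thorn → Dale → Grove → Ivy → Orwell (or its reverse).

Minimum total distance: 78 blocks.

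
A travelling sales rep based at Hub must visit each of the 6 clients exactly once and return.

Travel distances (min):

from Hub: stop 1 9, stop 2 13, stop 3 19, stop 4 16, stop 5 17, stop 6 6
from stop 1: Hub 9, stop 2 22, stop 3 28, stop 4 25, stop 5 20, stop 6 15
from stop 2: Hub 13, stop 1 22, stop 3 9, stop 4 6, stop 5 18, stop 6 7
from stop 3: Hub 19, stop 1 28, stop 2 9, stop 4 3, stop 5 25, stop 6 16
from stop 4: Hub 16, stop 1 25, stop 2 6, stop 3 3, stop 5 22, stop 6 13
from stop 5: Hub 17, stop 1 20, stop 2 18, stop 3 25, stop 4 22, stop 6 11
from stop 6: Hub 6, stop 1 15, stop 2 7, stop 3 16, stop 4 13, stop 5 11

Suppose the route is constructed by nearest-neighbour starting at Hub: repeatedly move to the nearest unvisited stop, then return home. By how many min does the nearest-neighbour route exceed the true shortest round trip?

From Hub: stop 6=6, stop 1=9, stop 2=13, stop 4=16, stop 5=17, stop 3=19 → choose stop 6 (6).
From stop 6: stop 2=7, stop 5=11, stop 4=13, stop 1=15, stop 3=16 → choose stop 2 (7).
From stop 2: stop 4=6, stop 3=9, stop 5=18, stop 1=22 → choose stop 4 (6).
From stop 4: stop 3=3, stop 5=22, stop 1=25 → choose stop 3 (3).
From stop 3: stop 5=25, stop 1=28 → choose stop 5 (25).
From stop 5: stop 1=20 → choose stop 1 (20).
NN route Hub → stop 6 → stop 2 → stop 4 → stop 3 → stop 5 → stop 1 → Hub costs 76.
Optimal: Hub → stop 1 → stop 5 → stop 6 → stop 2 → stop 3 → stop 4 → Hub costs 75 (by enumerating all 360 distinct tours).
Excess = 76 − 75 = 1.

1 min longer than the optimal tour.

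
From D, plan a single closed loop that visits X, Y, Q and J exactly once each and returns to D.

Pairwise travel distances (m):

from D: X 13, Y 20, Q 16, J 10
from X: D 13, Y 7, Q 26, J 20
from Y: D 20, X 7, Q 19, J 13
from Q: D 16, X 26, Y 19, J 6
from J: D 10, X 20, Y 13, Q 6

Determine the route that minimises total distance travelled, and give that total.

55 m — the shortest possible round trip.

With 4 stops there are 4!/2 = 12 distinct round trips (a route and its reverse cost the same).
D - X - Y - Q - J - D: 13+7+19+6+10 = 55
D - X - Y - J - Q - D: 13+7+13+6+16 = 55
D - X - Q - Y - J - D: 13+26+19+13+10 = 81
D - X - Q - J - Y - D: 13+26+6+13+20 = 78
D - X - J - Y - Q - D: 13+20+13+19+16 = 81
D - X - J - Q - Y - D: 13+20+6+19+20 = 78
D - Y - X - Q - J - D: 20+7+26+6+10 = 69
D - Y - X - J - Q - D: 20+7+20+6+16 = 69
D - Y - Q - X - J - D: 20+19+26+20+10 = 95
D - Y - J - X - Q - D: 20+13+20+26+16 = 95
D - Q - X - Y - J - D: 16+26+7+13+10 = 72
D - Q - Y - X - J - D: 16+19+7+20+10 = 72
The minimum is 55.
One optimal route: D → X → Y → Q → J → D (or its reverse).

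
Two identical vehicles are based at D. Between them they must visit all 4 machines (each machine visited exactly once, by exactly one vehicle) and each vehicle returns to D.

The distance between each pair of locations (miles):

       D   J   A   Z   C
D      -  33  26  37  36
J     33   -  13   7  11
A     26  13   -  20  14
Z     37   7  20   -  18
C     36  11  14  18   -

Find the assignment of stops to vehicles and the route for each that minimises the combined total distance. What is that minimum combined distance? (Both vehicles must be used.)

There are 2^3 − 1 = 7 ways to divide the 4 stops into two non-empty groups. For each, the best each vehicle can do is its own shortest tour through its group:
  {J} + {A, Z, C}: 66 + 95 = 161
  {A} + {J, Z, C}: 52 + 91 = 143
  {J, A} + {Z, C}: 72 + 91 = 163
  {Z} + {J, A, C}: 74 + 84 = 158
  {J, Z} + {A, C}: 77 + 76 = 153
  {A, Z} + {J, C}: 83 + 80 = 163
  … (7 splits in total)
Best: vehicle 1 D → A → D = 52; vehicle 2 D → Z → J → C → D = 91; combined 143.

Minimum combined distance: 143 miles.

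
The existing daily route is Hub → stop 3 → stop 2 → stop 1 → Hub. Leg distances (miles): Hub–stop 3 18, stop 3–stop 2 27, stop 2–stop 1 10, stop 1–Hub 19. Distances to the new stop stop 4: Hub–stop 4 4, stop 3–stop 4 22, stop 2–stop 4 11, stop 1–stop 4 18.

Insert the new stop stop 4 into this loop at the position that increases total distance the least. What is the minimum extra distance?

Minimum extra distance: 3 miles, inserting stop 4 between stop 1 and Hub.

Insertion cost between consecutive stops i–j is d(i,stop 4) + d(stop 4,j) − d(i,j):
  between Hub and stop 3: 4 + 22 − 18 = 8
  between stop 3 and stop 2: 22 + 11 − 27 = 6
  between stop 2 and stop 1: 11 + 18 − 10 = 19
  between stop 1 and Hub: 18 + 4 − 19 = 3
Cheapest insertion is between stop 1 and Hub, adding 3.
New total = 74 + 3 = 77.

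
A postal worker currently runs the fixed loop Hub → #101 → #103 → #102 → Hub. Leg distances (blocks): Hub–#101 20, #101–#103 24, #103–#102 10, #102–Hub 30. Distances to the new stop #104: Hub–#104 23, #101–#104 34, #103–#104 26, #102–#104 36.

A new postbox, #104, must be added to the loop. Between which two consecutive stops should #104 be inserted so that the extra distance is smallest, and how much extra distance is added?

Insertion cost between consecutive stops i–j is d(i,#104) + d(#104,j) − d(i,j):
  between Hub and #101: 23 + 34 − 20 = 37
  between #101 and #103: 34 + 26 − 24 = 36
  between #103 and #102: 26 + 36 − 10 = 52
  between #102 and Hub: 36 + 23 − 30 = 29
Cheapest insertion is between #102 and Hub, adding 29.
New total = 84 + 29 = 113.

+29 blocks — insert #104 between #102 and Hub.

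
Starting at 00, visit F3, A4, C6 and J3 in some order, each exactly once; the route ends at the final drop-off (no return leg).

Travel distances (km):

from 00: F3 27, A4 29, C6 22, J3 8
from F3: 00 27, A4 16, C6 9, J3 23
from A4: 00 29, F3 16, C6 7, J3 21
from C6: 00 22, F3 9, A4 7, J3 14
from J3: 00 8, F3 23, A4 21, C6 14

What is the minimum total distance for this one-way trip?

45 km — the minimum one-way total.

There are 4! = 24 possible orderings.
00 → F3 → A4 → C6 → J3: 27+16+7+14 = 64
00 → F3 → A4 → J3 → C6: 27+16+21+14 = 78
00 → F3 → C6 → A4 → J3: 27+9+7+21 = 64
00 → F3 → C6 → J3 → A4: 27+9+14+21 = 71
00 → F3 → J3 → A4 → C6: 27+23+21+7 = 78
00 → F3 → J3 → C6 → A4: 27+23+14+7 = 71
00 → A4 → F3 → C6 → J3: 29+16+9+14 = 68
00 → A4 → F3 → J3 → C6: 29+16+23+14 = 82
00 → A4 → C6 → F3 → J3: 29+7+9+23 = 68
00 → A4 → C6 → J3 → F3: 29+7+14+23 = 73
00 → A4 → J3 → F3 → C6: 29+21+23+9 = 82
00 → A4 → J3 → C6 → F3: 29+21+14+9 = 73
00 → C6 → F3 → A4 → J3: 22+9+16+21 = 68
00 → C6 → F3 → J3 → A4: 22+9+23+21 = 75
… (10 more)
00 → J3 → A4 → C6 → F3: 8+21+7+9 = 45  ← best
The minimum is 45.
One shortest path: 00 → J3 → A4 → C6 → F3.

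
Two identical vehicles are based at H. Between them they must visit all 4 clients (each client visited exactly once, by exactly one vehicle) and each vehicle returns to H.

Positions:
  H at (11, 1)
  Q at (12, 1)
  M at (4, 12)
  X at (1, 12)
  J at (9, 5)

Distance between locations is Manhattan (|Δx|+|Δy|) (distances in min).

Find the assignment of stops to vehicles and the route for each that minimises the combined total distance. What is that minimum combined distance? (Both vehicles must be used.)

Check every non-empty split of the stops between the two vehicles; for each half take its own optimal tour:
  {Q} + {M, X, J}: 2 + 42 = 44
  {M} + {Q, X, J}: 36 + 44 = 80
  {Q, M} + {X, J}: 38 + 42 = 80
  {X} + {Q, M, J}: 42 + 38 = 80
  {Q, X} + {M, J}: 44 + 36 = 80
  {M, X} + {Q, J}: 42 + 14 = 56
  … (7 splits in total)
Best: vehicle 1 H → Q → H = 2; vehicle 2 H → M → X → J → H = 42; combined 44.

Minimum combined distance: 44 min.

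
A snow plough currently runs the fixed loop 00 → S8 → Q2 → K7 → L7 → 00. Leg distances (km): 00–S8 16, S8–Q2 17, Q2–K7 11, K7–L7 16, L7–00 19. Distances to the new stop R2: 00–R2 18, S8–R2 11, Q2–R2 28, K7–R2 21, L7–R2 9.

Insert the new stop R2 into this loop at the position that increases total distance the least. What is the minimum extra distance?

Adding 8 km by placing R2 on the L7–00 leg.

Insertion cost between consecutive stops i–j is d(i,R2) + d(R2,j) − d(i,j):
  between 00 and S8: 18 + 11 − 16 = 13
  between S8 and Q2: 11 + 28 − 17 = 22
  between Q2 and K7: 28 + 21 − 11 = 38
  between K7 and L7: 21 + 9 − 16 = 14
  between L7 and 00: 9 + 18 − 19 = 8
Cheapest insertion is between L7 and 00, adding 8.
New total = 79 + 8 = 87.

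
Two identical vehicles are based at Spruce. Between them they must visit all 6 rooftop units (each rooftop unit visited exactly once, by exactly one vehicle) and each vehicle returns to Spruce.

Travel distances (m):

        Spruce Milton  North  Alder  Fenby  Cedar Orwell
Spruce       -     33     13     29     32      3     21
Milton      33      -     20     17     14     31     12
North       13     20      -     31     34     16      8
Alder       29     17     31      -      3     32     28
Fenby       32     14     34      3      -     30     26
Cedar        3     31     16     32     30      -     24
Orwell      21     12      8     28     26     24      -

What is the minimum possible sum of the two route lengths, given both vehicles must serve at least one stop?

There are 2^5 − 1 = 31 ways to divide the 6 stops into two non-empty groups. For each, the best each vehicle can do is its own shortest tour through its group:
  {Milton} + {North, Alder, Fenby, Cedar, Orwell}: 66 + 85 = 151
  {North} + {Milton, Alder, Fenby, Cedar, Orwell}: 26 + 85 = 111
  {Milton, North} + {Alder, Fenby, Cedar, Orwell}: 66 + 85 = 151
  {Alder} + {Milton, North, Fenby, Cedar, Orwell}: 58 + 80 = 138
  {Milton, Alder} + {North, Fenby, Cedar, Orwell}: 79 + 80 = 159
  {North, Alder} + {Milton, Fenby, Cedar, Orwell}: 73 + 80 = 153
  … (31 splits in total)
  {Cedar} + {Milton, North, Alder, Fenby, Orwell}: 6 + 79 = 85  ← best
Best: vehicle 1 Spruce → Cedar → Spruce = 6; vehicle 2 Spruce → North → Orwell → Milton → Fenby → Alder → Spruce = 79; combined 85.

Minimum combined distance: 85 m.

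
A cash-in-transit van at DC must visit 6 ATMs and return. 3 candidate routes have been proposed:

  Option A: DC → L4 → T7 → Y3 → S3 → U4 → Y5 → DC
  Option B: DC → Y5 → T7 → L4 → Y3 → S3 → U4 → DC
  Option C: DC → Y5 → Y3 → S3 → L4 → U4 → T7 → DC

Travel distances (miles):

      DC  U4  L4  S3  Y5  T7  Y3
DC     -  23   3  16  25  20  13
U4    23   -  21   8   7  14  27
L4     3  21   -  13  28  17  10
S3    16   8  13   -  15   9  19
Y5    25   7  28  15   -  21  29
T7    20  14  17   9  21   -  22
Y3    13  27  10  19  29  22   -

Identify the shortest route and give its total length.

Option A: 3 + 17 + 22 + 19 + 8 + 7 + 25 = 101
Option B: 25 + 21 + 17 + 10 + 19 + 8 + 23 = 123
Option C: 25 + 29 + 19 + 13 + 21 + 14 + 20 = 141

101 miles — Option A is the shortest.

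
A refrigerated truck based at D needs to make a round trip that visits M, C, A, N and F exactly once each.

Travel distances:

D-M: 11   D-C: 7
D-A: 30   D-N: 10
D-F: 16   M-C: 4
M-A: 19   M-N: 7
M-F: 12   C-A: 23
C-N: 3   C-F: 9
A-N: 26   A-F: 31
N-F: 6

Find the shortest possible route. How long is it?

There are 60 distinct closed tours to check (reversals are equivalent).
D-M-C-A-N-F-D: 11+4+23+26+6+16 = 86
D-M-C-A-F-N-D: 11+4+23+31+6+10 = 85
D-M-C-N-A-F-D: 11+4+3+26+31+16 = 91
D-M-C-N-F-A-D: 11+4+3+6+31+30 = 85
D-M-C-F-A-N-D: 11+4+9+31+26+10 = 91
D-M-C-F-N-A-D: 11+4+9+6+26+30 = 86
D-M-A-C-N-F-D: 11+19+23+3+6+16 = 78
D-M-A-C-F-N-D: 11+19+23+9+6+10 = 78
D-M-A-N-C-F-D: 11+19+26+3+9+16 = 84
D-M-A-N-F-C-D: 11+19+26+6+9+7 = 78
D-M-A-F-C-N-D: 11+19+31+9+3+10 = 83
D-M-A-F-N-C-D: 11+19+31+6+3+7 = 77
D-M-N-C-A-F-D: 11+7+3+23+31+16 = 91
D-M-N-C-F-A-D: 11+7+3+9+31+30 = 91
… (46 more)
The minimum is 77.
One optimal route: D → M → A → F → N → C → D (or its reverse).

77 — the shortest possible round trip.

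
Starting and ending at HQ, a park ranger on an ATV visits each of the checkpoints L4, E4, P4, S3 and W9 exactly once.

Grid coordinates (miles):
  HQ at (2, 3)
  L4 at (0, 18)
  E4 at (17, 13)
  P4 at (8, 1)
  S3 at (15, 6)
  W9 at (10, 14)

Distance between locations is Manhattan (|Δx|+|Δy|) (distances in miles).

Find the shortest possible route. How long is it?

HQ→L4→E4→P4→S3→W9→HQ: 17+22+21+12+13+19 = 104
HQ→L4→E4→P4→W9→S3→HQ: 17+22+21+15+13+16 = 104
HQ→L4→E4→S3→P4→W9→HQ: 17+22+9+12+15+19 = 94
HQ→L4→E4→S3→W9→P4→HQ: 17+22+9+13+15+8 = 84
HQ→L4→E4→W9→P4→S3→HQ: 17+22+8+15+12+16 = 90
HQ→L4→E4→W9→S3→P4→HQ: 17+22+8+13+12+8 = 80
HQ→L4→P4→E4→S3→W9→HQ: 17+25+21+9+13+19 = 104
HQ→L4→P4→E4→W9→S3→HQ: 17+25+21+8+13+16 = 100
HQ→L4→P4→S3→E4→W9→HQ: 17+25+12+9+8+19 = 90
HQ→L4→P4→S3→W9→E4→HQ: 17+25+12+13+8+25 = 100
HQ→L4→P4→W9→E4→S3→HQ: 17+25+15+8+9+16 = 90
HQ→L4→P4→W9→S3→E4→HQ: 17+25+15+13+9+25 = 104
HQ→L4→S3→E4→P4→W9→HQ: 17+27+9+21+15+19 = 108
HQ→L4→S3→E4→W9→P4→HQ: 17+27+9+8+15+8 = 84
… (46 more)
HQ→L4→W9→E4→S3→P4→HQ: 17+14+8+9+12+8 = 68  ← best
The minimum is 68.
One optimal route: HQ → L4 → W9 → E4 → S3 → P4 → HQ (or its reverse).

Minimum total distance: 68 miles.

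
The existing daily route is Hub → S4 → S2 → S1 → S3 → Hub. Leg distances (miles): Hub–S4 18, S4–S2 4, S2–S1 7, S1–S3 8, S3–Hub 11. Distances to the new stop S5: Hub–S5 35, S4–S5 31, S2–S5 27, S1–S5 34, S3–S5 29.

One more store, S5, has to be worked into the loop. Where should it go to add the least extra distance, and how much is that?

Minimum extra distance: 48 miles, inserting S5 between Hub and S4.

Insertion cost between consecutive stops i–j is d(i,S5) + d(S5,j) − d(i,j):
  between Hub and S4: 35 + 31 − 18 = 48
  between S4 and S2: 31 + 27 − 4 = 54
  between S2 and S1: 27 + 34 − 7 = 54
  between S1 and S3: 34 + 29 − 8 = 55
  between S3 and Hub: 29 + 35 − 11 = 53
Cheapest insertion is between Hub and S4, adding 48.
New total = 48 + 48 = 96.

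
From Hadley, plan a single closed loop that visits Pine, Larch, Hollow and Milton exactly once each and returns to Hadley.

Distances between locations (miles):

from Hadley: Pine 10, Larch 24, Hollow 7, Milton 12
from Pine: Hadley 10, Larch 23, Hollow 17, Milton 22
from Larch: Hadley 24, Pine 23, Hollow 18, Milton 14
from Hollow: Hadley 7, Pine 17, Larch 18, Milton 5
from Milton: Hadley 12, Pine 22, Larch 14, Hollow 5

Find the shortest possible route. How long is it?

There are 12 distinct closed tours to check (reversals are equivalent).
Hadley-Pine-Larch-Hollow-Milton-Hadley: 10+23+18+5+12 = 68
Hadley-Pine-Larch-Milton-Hollow-Hadley: 10+23+14+5+7 = 59
Hadley-Pine-Hollow-Larch-Milton-Hadley: 10+17+18+14+12 = 71
Hadley-Pine-Hollow-Milton-Larch-Hadley: 10+17+5+14+24 = 70
Hadley-Pine-Milton-Larch-Hollow-Hadley: 10+22+14+18+7 = 71
Hadley-Pine-Milton-Hollow-Larch-Hadley: 10+22+5+18+24 = 79
Hadley-Larch-Pine-Hollow-Milton-Hadley: 24+23+17+5+12 = 81
Hadley-Larch-Pine-Milton-Hollow-Hadley: 24+23+22+5+7 = 81
Hadley-Larch-Hollow-Pine-Milton-Hadley: 24+18+17+22+12 = 93
Hadley-Larch-Milton-Pine-Hollow-Hadley: 24+14+22+17+7 = 84
Hadley-Hollow-Pine-Larch-Milton-Hadley: 7+17+23+14+12 = 73
Hadley-Hollow-Larch-Pine-Milton-Hadley: 7+18+23+22+12 = 82
The minimum is 59.
One optimal route: Hadley → Pine → Larch → Milton → Hollow → Hadley (or its reverse).

59 miles — the shortest possible round trip.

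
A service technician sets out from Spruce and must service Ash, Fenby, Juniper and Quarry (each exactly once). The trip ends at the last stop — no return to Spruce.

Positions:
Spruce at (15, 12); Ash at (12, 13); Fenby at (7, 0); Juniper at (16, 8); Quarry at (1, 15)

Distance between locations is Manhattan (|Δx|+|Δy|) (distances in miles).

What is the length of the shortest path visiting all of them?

There are 4! = 24 possible orderings.
Spruce - Ash - Fenby - Juniper - Quarry: 4+18+17+22 = 61
Spruce - Ash - Fenby - Quarry - Juniper: 4+18+21+22 = 65
Spruce - Ash - Juniper - Fenby - Quarry: 4+9+17+21 = 51
Spruce - Ash - Juniper - Quarry - Fenby: 4+9+22+21 = 56
Spruce - Ash - Quarry - Fenby - Juniper: 4+13+21+17 = 55
Spruce - Ash - Quarry - Juniper - Fenby: 4+13+22+17 = 56
Spruce - Fenby - Ash - Juniper - Quarry: 20+18+9+22 = 69
Spruce - Fenby - Ash - Quarry - Juniper: 20+18+13+22 = 73
Spruce - Fenby - Juniper - Ash - Quarry: 20+17+9+13 = 59
Spruce - Fenby - Juniper - Quarry - Ash: 20+17+22+13 = 72
Spruce - Fenby - Quarry - Ash - Juniper: 20+21+13+9 = 63
Spruce - Fenby - Quarry - Juniper - Ash: 20+21+22+9 = 72
Spruce - Juniper - Ash - Fenby - Quarry: 5+9+18+21 = 53
Spruce - Juniper - Ash - Quarry - Fenby: 5+9+13+21 = 48
… (10 more)
The minimum is 48.
One shortest path: Spruce → Juniper → Ash → Quarry → Fenby.

48 miles — the minimum one-way total.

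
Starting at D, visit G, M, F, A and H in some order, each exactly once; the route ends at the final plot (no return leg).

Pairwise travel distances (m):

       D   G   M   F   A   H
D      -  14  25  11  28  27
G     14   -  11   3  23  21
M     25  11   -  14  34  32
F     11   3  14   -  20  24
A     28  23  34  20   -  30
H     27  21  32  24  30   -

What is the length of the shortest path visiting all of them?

There are 5! = 120 possible orderings.
D→G→M→F→A→H: 14+11+14+20+30 = 89
D→G→M→F→H→A: 14+11+14+24+30 = 93
D→G→M→A→F→H: 14+11+34+20+24 = 103
D→G→M→A→H→F: 14+11+34+30+24 = 113
D→G→M→H→F→A: 14+11+32+24+20 = 101
D→G→M→H→A→F: 14+11+32+30+20 = 107
D→G→F→M→A→H: 14+3+14+34+30 = 95
D→G→F→M→H→A: 14+3+14+32+30 = 93
D→G→F→A→M→H: 14+3+20+34+32 = 103
D→G→F→A→H→M: 14+3+20+30+32 = 99
D→G→F→H→M→A: 14+3+24+32+34 = 107
D→G→F→H→A→M: 14+3+24+30+34 = 105
D→G→A→M→F→H: 14+23+34+14+24 = 109
D→G→A→M→H→F: 14+23+34+32+24 = 127
… (106 more)
D→F→G→M→H→A: 11+3+11+32+30 = 87  ← best
The minimum is 87.
One shortest path: D → F → G → M → H → A.

87 m — the minimum one-way total.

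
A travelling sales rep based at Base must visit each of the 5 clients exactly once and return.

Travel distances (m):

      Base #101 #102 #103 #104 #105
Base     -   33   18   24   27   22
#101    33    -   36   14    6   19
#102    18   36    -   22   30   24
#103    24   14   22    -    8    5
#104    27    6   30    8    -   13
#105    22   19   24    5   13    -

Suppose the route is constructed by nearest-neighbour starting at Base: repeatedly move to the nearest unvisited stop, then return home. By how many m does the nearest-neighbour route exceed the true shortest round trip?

Excess over optimum: 3 m.

From Base: #102=18, #105=22, #103=24, #104=27, #101=33 → choose #102 (18).
From #102: #103=22, #105=24, #104=30, #101=36 → choose #103 (22).
From #103: #105=5, #104=8, #101=14 → choose #105 (5).
From #105: #104=13, #101=19 → choose #104 (13).
From #104: #101=6 → choose #101 (6).
NN route Base → #102 → #103 → #105 → #104 → #101 → Base costs 97.
Optimal: Base → #101 → #104 → #103 → #105 → #102 → Base costs 94 (by enumerating all 60 distinct tours).
Excess = 97 − 94 = 3.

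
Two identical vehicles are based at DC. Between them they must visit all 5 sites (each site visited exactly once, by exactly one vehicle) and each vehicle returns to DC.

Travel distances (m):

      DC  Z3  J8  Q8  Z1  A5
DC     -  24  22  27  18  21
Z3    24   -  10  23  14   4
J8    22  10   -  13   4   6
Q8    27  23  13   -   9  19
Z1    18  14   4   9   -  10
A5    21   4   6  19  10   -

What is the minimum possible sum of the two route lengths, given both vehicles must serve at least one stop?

Check every non-empty split of the stops between the two vehicles; for each half take its own optimal tour:
  {Z3} + {J8, Q8, Z1, A5}: 48 + 67 = 115
  {J8} + {Z3, Q8, Z1, A5}: 44 + 74 = 118
  {Z3, J8} + {Q8, Z1, A5}: 56 + 67 = 123
  {Q8} + {Z3, J8, Z1, A5}: 54 + 56 = 110
  {Z3, Q8} + {J8, Z1, A5}: 74 + 49 = 123
  {J8, Q8} + {Z3, Z1, A5}: 62 + 56 = 118
  … (15 splits in total)
Best: vehicle 1 DC → Q8 → DC = 54; vehicle 2 DC → Z3 → A5 → J8 → Z1 → DC = 56; combined 110.

Minimum combined distance: 110 m.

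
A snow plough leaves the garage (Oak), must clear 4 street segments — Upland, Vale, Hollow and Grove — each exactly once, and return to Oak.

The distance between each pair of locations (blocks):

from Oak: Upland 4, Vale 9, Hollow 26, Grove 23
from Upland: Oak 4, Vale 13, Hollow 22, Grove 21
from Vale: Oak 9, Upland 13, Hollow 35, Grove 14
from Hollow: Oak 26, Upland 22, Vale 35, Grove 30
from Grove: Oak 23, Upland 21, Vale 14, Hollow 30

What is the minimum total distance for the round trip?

Minimum total distance: 79 blocks.

There are 12 distinct closed tours to check (reversals are equivalent).
Oak→Upland→Vale→Hollow→Grove→Oak: 4+13+35+30+23 = 105
Oak→Upland→Vale→Grove→Hollow→Oak: 4+13+14+30+26 = 87
Oak→Upland→Hollow→Vale→Grove→Oak: 4+22+35+14+23 = 98
Oak→Upland→Hollow→Grove→Vale→Oak: 4+22+30+14+9 = 79
Oak→Upland→Grove→Vale→Hollow→Oak: 4+21+14+35+26 = 100
Oak→Upland→Grove→Hollow→Vale→Oak: 4+21+30+35+9 = 99
Oak→Vale→Upland→Hollow→Grove→Oak: 9+13+22+30+23 = 97
Oak→Vale→Upland→Grove→Hollow→Oak: 9+13+21+30+26 = 99
Oak→Vale→Hollow→Upland→Grove→Oak: 9+35+22+21+23 = 110
Oak→Vale→Grove→Upland→Hollow→Oak: 9+14+21+22+26 = 92
Oak→Hollow→Upland→Vale→Grove→Oak: 26+22+13+14+23 = 98
Oak→Hollow→Vale→Upland→Grove→Oak: 26+35+13+21+23 = 118
The minimum is 79.
One optimal route: Oak → Upland → Hollow → Grove → Vale → Oak (or its reverse).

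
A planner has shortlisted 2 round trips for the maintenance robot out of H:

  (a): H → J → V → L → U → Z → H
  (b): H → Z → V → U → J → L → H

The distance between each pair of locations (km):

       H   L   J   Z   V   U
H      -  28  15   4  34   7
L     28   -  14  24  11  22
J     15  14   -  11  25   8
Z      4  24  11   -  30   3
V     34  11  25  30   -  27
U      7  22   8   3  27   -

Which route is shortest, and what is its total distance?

(a): 15 + 25 + 11 + 22 + 3 + 4 = 80
(b): 4 + 30 + 27 + 8 + 14 + 28 = 111

Shortest is (a), total 80 km.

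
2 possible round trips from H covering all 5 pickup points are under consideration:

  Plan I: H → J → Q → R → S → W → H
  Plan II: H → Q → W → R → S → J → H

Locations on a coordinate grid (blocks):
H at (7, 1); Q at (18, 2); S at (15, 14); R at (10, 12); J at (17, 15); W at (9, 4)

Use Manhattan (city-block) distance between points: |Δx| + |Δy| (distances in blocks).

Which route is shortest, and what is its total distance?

66 blocks — Plan II is the shortest.

Plan I: 24 + 14 + 18 + 7 + 16 + 5 = 84
Plan II: 12 + 11 + 9 + 7 + 3 + 24 = 66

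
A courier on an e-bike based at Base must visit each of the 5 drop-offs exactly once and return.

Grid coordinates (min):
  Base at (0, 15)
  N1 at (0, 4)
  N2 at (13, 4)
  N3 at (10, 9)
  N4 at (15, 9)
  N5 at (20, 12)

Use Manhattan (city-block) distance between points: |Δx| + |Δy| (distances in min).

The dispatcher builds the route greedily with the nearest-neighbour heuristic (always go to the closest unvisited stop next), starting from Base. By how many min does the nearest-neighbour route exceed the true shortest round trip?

Base: N1=11, N3=16, N4=21, N5=23, N2=24 ⇒ N1
N1: N2=13, N3=15, N4=20, N5=28 ⇒ N2
N2: N4=7, N3=8, N5=15 ⇒ N4
N4: N3=5, N5=8 ⇒ N3
N3: N5=13 ⇒ N5
NN route Base → N1 → N2 → N4 → N3 → N5 → Base costs 72.
Optimal: Base → N1 → N2 → N3 → N4 → N5 → Base costs 68 (by enumerating all 60 distinct tours).
Excess = 72 − 68 = 4.

The nearest-neighbour route is 4 min longer than optimal.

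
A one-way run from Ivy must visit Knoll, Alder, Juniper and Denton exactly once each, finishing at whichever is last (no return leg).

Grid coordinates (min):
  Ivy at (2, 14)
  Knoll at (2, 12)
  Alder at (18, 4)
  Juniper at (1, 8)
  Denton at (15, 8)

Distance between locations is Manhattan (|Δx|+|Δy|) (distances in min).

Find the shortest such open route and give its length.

There are 4! = 24 possible orderings.
Ivy→Knoll→Alder→Juniper→Denton: 2+24+21+14 = 61
Ivy→Knoll→Alder→Denton→Juniper: 2+24+7+14 = 47
Ivy→Knoll→Juniper→Alder→Denton: 2+5+21+7 = 35
Ivy→Knoll→Juniper→Denton→Alder: 2+5+14+7 = 28
Ivy→Knoll→Denton→Alder→Juniper: 2+17+7+21 = 47
Ivy→Knoll→Denton→Juniper→Alder: 2+17+14+21 = 54
Ivy→Alder→Knoll→Juniper→Denton: 26+24+5+14 = 69
Ivy→Alder→Knoll→Denton→Juniper: 26+24+17+14 = 81
Ivy→Alder→Juniper→Knoll→Denton: 26+21+5+17 = 69
Ivy→Alder→Juniper→Denton→Knoll: 26+21+14+17 = 78
Ivy→Alder→Denton→Knoll→Juniper: 26+7+17+5 = 55
Ivy→Alder→Denton→Juniper→Knoll: 26+7+14+5 = 52
Ivy→Juniper→Knoll→Alder→Denton: 7+5+24+7 = 43
Ivy→Juniper→Knoll→Denton→Alder: 7+5+17+7 = 36
… (10 more)
The minimum is 28.
One shortest path: Ivy → Knoll → Juniper → Denton → Alder.

Minimum one-way distance = 28 min.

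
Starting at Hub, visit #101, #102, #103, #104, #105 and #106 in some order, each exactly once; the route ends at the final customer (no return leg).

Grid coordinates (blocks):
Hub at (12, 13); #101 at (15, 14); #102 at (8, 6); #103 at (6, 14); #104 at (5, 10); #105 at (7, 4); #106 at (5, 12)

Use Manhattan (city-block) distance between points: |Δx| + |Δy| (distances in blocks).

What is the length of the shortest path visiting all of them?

There are 6! = 720 possible orderings.
Hub→#101→#102→#103→#104→#105→#106: 4+15+10+5+8+10 = 52
Hub→#101→#102→#103→#104→#106→#105: 4+15+10+5+2+10 = 46
Hub→#101→#102→#103→#105→#104→#106: 4+15+10+11+8+2 = 50
Hub→#101→#102→#103→#105→#106→#104: 4+15+10+11+10+2 = 52
Hub→#101→#102→#103→#106→#104→#105: 4+15+10+3+2+8 = 42
Hub→#101→#102→#103→#106→#105→#104: 4+15+10+3+10+8 = 50
Hub→#101→#102→#104→#103→#105→#106: 4+15+7+5+11+10 = 52
Hub→#101→#102→#104→#103→#106→#105: 4+15+7+5+3+10 = 44
… (712 more)
Hub→#101→#103→#106→#104→#102→#105: 4+9+3+2+7+3 = 28  ← best
The minimum is 28.
One shortest path: Hub → #101 → #103 → #106 → #104 → #102 → #105.

Minimum one-way distance = 28 blocks.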